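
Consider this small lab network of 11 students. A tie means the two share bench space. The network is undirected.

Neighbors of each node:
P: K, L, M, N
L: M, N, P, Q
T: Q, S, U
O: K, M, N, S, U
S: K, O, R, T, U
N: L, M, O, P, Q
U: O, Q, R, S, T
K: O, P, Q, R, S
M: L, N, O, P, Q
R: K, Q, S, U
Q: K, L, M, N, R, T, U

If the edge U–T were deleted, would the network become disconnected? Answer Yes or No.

Even without that edge, U still reaches T via U – S – T, so the network stays connected. Not a bridge.

No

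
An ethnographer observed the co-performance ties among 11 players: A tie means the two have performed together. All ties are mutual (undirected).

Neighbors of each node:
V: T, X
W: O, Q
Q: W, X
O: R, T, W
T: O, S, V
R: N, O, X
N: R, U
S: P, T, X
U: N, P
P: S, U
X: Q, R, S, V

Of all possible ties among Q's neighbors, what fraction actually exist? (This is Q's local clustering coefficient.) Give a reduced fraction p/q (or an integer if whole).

0

Q's neighbors: W and X (k = 2).
Possible neighbor pairs: C(2,2) = 1. Edges among them: none → e = 0.
Clustering(Q) = 0/1.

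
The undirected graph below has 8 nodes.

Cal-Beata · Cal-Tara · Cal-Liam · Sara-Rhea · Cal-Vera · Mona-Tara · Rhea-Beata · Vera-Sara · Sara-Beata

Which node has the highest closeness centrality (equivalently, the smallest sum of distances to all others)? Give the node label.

Cal

Farness (sum of distances to all others) for each node — Beata:12, Cal:10, Liam:16, Mona:20, Rhea:16, Sara:15, Tara:14, Vera:13.
The smallest farness is 10, for Cal, so Cal has the highest closeness.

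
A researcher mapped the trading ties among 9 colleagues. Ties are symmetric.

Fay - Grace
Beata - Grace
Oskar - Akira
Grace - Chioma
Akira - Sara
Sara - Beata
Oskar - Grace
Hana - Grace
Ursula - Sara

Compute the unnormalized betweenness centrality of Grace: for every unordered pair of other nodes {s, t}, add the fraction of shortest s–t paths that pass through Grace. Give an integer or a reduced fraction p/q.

19

Pairs whose geodesics pass through Grace — Beata–Fay: 1; Beata–Chioma: 1; Beata–Hana: 1; Beata–Oskar: 1; Fay–Chioma: 1; Fay–Hana: 1; Fay–Ursula: 1; Fay–Akira: 1; Fay–Oskar: 1; Fay–Sara: 1; Chioma–Hana: 1; Chioma–Ursula: 1; Chioma–Akira: 1; Chioma–Oskar: 1 … (+5 more pairs).
All other pairs contribute 0.
Summing the contributions gives betweenness(Grace) = 19.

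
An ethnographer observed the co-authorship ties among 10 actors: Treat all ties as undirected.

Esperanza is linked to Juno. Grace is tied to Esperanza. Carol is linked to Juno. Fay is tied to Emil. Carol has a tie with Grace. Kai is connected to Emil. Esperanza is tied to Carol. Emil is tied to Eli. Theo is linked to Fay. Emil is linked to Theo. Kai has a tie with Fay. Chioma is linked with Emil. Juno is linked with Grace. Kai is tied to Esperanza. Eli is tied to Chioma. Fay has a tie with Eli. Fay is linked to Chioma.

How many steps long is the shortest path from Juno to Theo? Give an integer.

One shortest route is Juno – Esperanza – Kai – Fay – Theo, which uses 4 edges, and at distance 3 from Juno we only reach {Emil, Fay}, which does not include Theo. So d(Juno,Theo) = 4.

4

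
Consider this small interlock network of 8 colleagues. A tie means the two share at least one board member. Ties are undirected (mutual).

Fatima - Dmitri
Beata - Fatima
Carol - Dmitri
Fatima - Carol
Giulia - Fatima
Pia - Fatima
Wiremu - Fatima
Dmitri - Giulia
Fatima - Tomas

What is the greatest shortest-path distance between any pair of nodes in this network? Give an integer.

Eccentricity of each node (its greatest distance to any other): Beata:2, Carol:2, Dmitri:2, Fatima:1, Giulia:2, Pia:2, Tomas:2, Wiremu:2.
The maximum eccentricity is 2, realized for instance by the pair Giulia–Pia via Giulia – Fatima – Pia. So the diameter is 2.

2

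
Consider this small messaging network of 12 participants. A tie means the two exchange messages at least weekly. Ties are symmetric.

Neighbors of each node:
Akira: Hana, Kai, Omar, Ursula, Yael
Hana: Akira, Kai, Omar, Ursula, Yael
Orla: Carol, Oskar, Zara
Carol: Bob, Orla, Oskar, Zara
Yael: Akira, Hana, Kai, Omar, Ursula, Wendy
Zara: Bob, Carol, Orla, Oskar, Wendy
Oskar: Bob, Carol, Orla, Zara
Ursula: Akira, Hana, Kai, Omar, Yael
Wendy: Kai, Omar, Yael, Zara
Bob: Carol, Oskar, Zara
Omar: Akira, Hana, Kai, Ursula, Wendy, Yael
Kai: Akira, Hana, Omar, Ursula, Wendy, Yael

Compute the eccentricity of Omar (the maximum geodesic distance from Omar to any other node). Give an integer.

Distances from Omar: Akira:1, Bob:3, Carol:3, Hana:1, Kai:1, Orla:3, Oskar:3, Ursula:1, Wendy:1, Yael:1, Zara:2.
The largest is 3 (to Oskar, Bob, Orla, and Carol), so the eccentricity of Omar is 3.

3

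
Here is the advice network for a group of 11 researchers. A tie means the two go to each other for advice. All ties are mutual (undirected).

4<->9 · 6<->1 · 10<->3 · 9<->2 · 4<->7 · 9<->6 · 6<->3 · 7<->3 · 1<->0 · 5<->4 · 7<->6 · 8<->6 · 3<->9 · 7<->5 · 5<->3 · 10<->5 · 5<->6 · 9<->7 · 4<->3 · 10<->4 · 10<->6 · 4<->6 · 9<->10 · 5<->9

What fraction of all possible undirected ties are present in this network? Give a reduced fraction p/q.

24/55

There are 24 edges and 11 nodes, so the maximum possible is C(11,2) = 55.
Density = 24/55.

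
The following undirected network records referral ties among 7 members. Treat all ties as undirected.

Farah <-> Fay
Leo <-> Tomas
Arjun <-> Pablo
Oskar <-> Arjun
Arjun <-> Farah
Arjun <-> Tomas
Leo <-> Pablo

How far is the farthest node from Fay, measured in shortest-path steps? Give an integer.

Distances from Fay: Arjun:2, Farah:1, Leo:4, Oskar:3, Pablo:3, Tomas:3.
The largest is 4 (to Leo), so the eccentricity of Fay is 4.

4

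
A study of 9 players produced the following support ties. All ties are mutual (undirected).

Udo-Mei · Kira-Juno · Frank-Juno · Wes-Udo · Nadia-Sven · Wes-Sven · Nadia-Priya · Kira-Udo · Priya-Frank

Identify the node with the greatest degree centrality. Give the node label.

Degrees — Frank:2, Juno:2, Kira:2, Mei:1, Nadia:2, Priya:2, Sven:2, Udo:3, Wes:2.
The maximum is 3, attained only by Udo.

Udo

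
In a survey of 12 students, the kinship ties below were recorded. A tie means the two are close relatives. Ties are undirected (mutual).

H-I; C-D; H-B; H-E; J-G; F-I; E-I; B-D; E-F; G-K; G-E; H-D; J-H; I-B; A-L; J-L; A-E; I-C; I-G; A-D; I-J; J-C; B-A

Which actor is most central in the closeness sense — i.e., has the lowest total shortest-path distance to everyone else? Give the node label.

Farness (sum of distances to all others) for each node — A:19, B:19, C:20, D:22, E:17, F:23, G:19, H:18, I:15, J:17, K:29, L:22.
The smallest farness is 15, for I, so I has the highest closeness.

I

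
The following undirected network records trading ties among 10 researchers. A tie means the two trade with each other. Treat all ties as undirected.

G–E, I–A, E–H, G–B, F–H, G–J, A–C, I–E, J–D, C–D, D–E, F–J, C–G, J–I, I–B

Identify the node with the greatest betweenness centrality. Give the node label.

I

Unnormalized betweenness of each node: A:1, B:1/3, C:38/15, D:7/3, E:227/30, F:1, G:89/15, H:1, I:116/15, J:227/30.
I has the largest value, 116/15, making it the main broker — the node through which the most shortest paths run.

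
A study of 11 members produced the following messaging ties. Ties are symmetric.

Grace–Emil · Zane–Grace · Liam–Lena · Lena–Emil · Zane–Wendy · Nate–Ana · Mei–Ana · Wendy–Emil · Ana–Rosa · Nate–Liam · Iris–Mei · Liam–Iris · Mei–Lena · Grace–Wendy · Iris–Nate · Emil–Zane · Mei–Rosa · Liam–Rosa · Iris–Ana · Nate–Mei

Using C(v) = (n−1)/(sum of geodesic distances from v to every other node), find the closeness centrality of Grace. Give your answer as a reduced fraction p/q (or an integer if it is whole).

10/27

Distances from Grace: Ana:4, Emil:1, Iris:4, Lena:2, Liam:3, Mei:3, Nate:4, Rosa:4, Wendy:1, Zane:1. Sum = 27.
n = 11, so closeness = 10/27.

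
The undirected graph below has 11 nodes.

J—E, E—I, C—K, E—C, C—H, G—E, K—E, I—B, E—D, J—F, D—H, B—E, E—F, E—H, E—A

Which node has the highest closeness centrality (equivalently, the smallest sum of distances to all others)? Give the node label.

Farness (sum of distances to all others) for each node — A:19, B:18, C:17, D:18, E:10, F:18, G:19, H:17, I:18, J:18, K:18.
The smallest farness is 10, for E, so E has the highest closeness.

E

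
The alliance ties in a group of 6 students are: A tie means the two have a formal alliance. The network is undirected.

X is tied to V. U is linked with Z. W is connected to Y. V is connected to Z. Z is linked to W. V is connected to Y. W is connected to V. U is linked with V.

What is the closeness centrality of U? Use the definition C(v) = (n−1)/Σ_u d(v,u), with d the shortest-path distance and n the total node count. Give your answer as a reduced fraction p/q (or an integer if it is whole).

5/8

Distances from U: V:1, W:2, X:2, Y:2, Z:1. Sum = 8.
n = 6, so closeness = 5/8.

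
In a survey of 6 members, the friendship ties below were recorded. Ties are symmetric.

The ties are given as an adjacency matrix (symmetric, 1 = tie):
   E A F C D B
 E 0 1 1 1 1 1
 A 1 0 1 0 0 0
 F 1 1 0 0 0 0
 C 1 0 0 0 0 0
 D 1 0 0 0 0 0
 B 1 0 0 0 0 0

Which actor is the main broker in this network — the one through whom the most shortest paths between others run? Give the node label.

E

Unnormalized betweenness of each node: A:0, B:0, C:0, D:0, E:9, F:0.
E has the largest value, 9, making it the main broker — the node through which the most shortest paths run.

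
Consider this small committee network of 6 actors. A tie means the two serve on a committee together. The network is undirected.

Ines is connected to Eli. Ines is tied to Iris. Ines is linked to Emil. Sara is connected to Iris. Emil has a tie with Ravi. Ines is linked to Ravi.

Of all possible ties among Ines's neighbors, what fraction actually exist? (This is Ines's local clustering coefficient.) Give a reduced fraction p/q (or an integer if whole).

Ines's neighbors: Eli, Emil, Iris, and Ravi (k = 4).
Possible neighbor pairs: C(4,2) = 6. Edges among them: Emil–Ravi → e = 1.
Clustering(Ines) = 1/6.

1/6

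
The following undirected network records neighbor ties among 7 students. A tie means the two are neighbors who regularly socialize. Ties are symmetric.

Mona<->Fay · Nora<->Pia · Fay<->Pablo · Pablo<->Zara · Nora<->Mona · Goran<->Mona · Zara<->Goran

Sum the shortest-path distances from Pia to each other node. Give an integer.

Distances from Pia: Fay:3, Goran:3, Mona:2, Nora:1, Pablo:4, Zara:4.
Sum = 3 + 3 + 2 + 1 + 4 + 4 = 17.

17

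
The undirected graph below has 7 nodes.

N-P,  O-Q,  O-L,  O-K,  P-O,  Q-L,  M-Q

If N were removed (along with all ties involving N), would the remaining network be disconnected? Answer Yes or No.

No

Even without N, every remaining node can still reach every other (the residual graph is connected), so N is not a cut vertex.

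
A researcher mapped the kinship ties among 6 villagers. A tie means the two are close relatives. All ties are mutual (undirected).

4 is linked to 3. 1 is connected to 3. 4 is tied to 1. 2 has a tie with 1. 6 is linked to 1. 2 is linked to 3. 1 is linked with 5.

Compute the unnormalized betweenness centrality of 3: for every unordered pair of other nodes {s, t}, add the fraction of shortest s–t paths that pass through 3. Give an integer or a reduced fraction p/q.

Pairs whose geodesics pass through 3 — 2–4: 1/2.
All other pairs contribute 0.
Summing the contributions gives betweenness(3) = 1/2.

1/2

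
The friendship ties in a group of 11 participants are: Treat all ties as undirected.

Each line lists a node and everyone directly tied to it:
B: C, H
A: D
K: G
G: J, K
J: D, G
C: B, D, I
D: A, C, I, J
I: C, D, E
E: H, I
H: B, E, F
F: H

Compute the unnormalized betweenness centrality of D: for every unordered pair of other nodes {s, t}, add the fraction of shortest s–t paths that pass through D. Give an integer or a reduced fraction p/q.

27

Pairs whose geodesics pass through D — F–J: 2/2; F–G: 2/2; F–A: 2/2; F–K: 2/2; B–J: 1; B–G: 1; B–A: 1; B–K: 1; E–J: 1; E–G: 1; E–A: 1; E–K: 1; J–I: 1; J–A: 1 … (+13 more pairs).
All other pairs contribute 0.
Summing the contributions gives betweenness(D) = 27.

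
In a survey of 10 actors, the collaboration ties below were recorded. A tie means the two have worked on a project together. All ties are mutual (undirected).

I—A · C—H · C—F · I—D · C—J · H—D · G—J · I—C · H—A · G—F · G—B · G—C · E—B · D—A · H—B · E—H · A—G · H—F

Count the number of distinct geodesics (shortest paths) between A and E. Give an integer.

1

The shortest distance is 2, and the only length-2 path is A–H–E. So there is exactly 1 shortest path.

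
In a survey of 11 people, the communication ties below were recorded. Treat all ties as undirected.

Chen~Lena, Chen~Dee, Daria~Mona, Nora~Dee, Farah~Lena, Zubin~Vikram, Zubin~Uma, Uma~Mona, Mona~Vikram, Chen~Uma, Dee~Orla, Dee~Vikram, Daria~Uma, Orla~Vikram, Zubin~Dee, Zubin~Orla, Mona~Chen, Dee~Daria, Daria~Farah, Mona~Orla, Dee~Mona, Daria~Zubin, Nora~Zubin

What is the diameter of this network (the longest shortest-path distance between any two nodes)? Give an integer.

3

Eccentricity of each node (its greatest distance to any other): Chen:2, Daria:2, Dee:2, Farah:3, Lena:3, Mona:2, Nora:3, Orla:3, Uma:2, Vikram:3, Zubin:3.
The maximum eccentricity is 3, realized for instance by the pair Nora–Farah via Nora – Zubin – Daria – Farah. So the diameter is 3.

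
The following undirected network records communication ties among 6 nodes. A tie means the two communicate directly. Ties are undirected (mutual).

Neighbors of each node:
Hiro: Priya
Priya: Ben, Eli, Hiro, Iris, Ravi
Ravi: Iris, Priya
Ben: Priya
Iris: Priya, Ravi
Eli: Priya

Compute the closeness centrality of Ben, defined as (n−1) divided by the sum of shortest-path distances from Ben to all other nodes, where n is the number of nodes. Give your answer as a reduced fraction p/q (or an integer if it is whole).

Distances from Ben: Eli:2, Hiro:2, Iris:2, Priya:1, Ravi:2. Sum = 9.
n = 6, so closeness = 5/9.

5/9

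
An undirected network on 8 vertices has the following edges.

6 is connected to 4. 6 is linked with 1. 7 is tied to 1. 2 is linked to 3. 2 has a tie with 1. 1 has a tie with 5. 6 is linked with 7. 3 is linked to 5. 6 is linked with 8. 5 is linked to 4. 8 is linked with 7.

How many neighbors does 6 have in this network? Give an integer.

6 is directly tied to 1, 4, 7, and 8. That is 4 neighbors, so the degree of 6 is 4.

4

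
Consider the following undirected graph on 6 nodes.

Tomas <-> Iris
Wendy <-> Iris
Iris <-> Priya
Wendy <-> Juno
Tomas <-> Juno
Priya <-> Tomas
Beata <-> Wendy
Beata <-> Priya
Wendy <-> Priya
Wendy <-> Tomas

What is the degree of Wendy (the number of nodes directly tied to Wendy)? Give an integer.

5

Wendy is directly tied to Beata, Iris, Juno, Priya, and Tomas. That is 5 neighbors, so the degree of Wendy is 5.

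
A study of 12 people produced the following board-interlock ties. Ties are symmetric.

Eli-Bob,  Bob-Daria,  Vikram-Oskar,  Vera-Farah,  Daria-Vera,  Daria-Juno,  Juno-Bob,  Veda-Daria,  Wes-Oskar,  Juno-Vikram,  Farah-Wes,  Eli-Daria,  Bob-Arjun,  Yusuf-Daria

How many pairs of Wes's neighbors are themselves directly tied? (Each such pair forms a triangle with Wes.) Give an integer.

Wes's neighbors are Farah and Oskar, but none of them are tied to each other, so no triangle contains Wes.

0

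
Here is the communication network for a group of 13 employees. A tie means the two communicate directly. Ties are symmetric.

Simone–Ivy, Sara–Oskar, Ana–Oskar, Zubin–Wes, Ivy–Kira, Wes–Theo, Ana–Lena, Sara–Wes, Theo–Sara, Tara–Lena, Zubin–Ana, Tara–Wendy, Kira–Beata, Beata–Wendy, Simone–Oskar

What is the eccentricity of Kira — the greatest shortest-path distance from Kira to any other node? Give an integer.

Distances from Kira: Ana:4, Beata:1, Ivy:1, Lena:4, Oskar:3, Sara:4, Simone:2, Tara:3, Theo:5, Wendy:2, Wes:5, Zubin:5.
The largest is 5 (to Zubin, Theo, and Wes), so the eccentricity of Kira is 5.

5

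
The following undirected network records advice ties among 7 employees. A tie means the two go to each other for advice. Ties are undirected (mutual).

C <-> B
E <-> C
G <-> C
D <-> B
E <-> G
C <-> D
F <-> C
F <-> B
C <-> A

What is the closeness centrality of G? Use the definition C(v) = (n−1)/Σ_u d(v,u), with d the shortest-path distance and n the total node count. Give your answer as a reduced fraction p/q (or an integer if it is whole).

3/5

Distances from G: A:2, B:2, C:1, D:2, E:1, F:2. Sum = 10.
n = 7, so closeness = 6/10 = 3/5.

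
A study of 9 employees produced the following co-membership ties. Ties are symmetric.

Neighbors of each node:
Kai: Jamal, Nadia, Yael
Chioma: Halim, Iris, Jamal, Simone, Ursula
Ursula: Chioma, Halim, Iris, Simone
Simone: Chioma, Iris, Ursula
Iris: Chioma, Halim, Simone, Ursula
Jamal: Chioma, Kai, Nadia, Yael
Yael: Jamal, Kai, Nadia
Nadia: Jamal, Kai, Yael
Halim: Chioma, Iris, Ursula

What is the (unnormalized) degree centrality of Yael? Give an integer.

Yael is directly tied to Jamal, Kai, and Nadia. That is 3 neighbors, so the degree of Yael is 3.

3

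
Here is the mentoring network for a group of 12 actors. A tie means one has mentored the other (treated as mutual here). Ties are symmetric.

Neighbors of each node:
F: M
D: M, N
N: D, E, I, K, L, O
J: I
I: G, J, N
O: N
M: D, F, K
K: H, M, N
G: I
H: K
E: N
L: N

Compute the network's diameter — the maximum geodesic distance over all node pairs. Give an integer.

5

Eccentricity of each node (its greatest distance to any other): D:3, E:4, F:5, G:5, H:4, I:4, J:5, K:3, L:4, M:4, N:3, O:4.
The maximum eccentricity is 5, realized for instance by the pair J–F via J – I – N – K – M – F. So the diameter is 5.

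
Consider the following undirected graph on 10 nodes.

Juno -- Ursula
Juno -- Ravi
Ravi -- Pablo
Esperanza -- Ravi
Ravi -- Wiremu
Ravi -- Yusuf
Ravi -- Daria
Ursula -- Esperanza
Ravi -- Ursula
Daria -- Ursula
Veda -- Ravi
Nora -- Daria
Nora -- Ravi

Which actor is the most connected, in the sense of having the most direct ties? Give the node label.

Ravi

Degrees — Daria:3, Esperanza:2, Juno:2, Nora:2, Pablo:1, Ravi:9, Ursula:4, Veda:1, Wiremu:1, Yusuf:1.
The maximum is 9, attained only by Ravi.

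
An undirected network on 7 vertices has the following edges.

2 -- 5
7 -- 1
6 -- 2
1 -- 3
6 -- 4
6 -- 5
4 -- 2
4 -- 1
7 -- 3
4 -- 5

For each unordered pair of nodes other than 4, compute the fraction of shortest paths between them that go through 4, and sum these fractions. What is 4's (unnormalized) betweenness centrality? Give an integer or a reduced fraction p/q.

9

Pairs whose geodesics pass through 4 — 1–2: 1; 1–5: 1; 1–6: 1; 3–2: 1; 3–5: 1; 3–6: 1; 7–2: 1; 7–5: 1; 7–6: 1.
All other pairs contribute 0.
Summing the contributions gives betweenness(4) = 9.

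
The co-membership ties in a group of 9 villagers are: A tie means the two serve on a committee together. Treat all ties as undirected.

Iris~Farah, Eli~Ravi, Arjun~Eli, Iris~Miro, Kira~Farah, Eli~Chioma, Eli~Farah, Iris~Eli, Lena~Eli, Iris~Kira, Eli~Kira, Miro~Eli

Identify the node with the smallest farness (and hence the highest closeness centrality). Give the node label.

Eli

Farness (sum of distances to all others) for each node — Arjun:15, Chioma:15, Eli:8, Farah:13, Iris:12, Kira:13, Lena:15, Miro:14, Ravi:15.
The smallest farness is 8, for Eli, so Eli has the highest closeness.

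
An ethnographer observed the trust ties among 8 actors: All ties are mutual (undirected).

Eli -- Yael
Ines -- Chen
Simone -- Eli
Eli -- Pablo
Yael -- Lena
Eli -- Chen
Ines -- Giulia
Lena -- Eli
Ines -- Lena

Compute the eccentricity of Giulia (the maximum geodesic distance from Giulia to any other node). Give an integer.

4

Distances from Giulia: Chen:2, Eli:3, Ines:1, Lena:2, Pablo:4, Simone:4, Yael:3.
The largest is 4 (to Simone and Pablo), so the eccentricity of Giulia is 4.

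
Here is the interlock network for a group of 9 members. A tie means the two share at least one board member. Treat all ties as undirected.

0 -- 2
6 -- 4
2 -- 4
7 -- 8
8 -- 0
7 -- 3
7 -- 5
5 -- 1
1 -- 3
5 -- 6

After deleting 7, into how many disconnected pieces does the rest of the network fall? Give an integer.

7's neighbors (3, 5, and 8) remain reachable from one another through other ties, so the rest of the network stays in one piece.

1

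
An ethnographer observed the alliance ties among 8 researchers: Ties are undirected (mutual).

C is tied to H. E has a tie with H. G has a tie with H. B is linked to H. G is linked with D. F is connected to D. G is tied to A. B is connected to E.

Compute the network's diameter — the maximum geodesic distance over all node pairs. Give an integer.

4

Eccentricity of each node (its greatest distance to any other): A:3, B:4, C:4, D:3, E:4, F:4, G:2, H:3.
The maximum eccentricity is 4, realized for instance by the pair F–B via F – D – G – H – B. So the diameter is 4.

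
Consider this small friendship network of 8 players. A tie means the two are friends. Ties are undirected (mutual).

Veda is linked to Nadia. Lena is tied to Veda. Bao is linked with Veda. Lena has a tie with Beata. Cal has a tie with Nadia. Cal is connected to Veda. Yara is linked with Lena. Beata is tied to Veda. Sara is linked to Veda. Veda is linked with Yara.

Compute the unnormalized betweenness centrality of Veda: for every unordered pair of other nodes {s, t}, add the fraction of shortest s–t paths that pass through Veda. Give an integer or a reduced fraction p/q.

Pairs whose geodesics pass through Veda — Nadia–Sara: 1; Nadia–Bao: 1; Nadia–Lena: 1; Nadia–Beata: 1; Nadia–Yara: 1; Sara–Bao: 1; Sara–Lena: 1; Sara–Beata: 1; Sara–Cal: 1; Sara–Yara: 1; Bao–Lena: 1; Bao–Beata: 1; Bao–Cal: 1; Bao–Yara: 1 … (+4 more pairs).
All other pairs contribute 0.
Summing the contributions gives betweenness(Veda) = 35/2.

35/2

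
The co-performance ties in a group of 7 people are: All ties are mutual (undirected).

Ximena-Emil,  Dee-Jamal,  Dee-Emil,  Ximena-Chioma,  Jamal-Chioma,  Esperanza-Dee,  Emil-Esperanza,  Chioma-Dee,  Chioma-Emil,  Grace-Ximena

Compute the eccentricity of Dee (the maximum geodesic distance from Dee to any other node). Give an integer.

Distances from Dee: Chioma:1, Emil:1, Esperanza:1, Grace:3, Jamal:1, Ximena:2.
The largest is 3 (to Grace), so the eccentricity of Dee is 3.

3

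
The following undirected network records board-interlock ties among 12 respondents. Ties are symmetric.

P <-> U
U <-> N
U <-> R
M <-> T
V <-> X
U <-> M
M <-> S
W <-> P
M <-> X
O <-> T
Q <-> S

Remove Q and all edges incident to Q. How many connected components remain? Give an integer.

Q's neighbors (S) remain reachable from one another through other ties, so the rest of the network stays in one piece.

1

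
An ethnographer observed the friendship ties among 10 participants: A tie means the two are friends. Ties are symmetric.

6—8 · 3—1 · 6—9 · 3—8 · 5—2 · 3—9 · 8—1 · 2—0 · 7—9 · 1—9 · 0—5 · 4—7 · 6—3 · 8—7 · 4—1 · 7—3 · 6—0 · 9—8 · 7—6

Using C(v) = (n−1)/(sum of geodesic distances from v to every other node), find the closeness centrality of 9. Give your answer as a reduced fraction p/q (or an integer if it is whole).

Distances from 9: 0:2, 1:1, 2:3, 3:1, 4:2, 5:3, 6:1, 7:1, 8:1. Sum = 15.
n = 10, so closeness = 9/15 = 3/5.

3/5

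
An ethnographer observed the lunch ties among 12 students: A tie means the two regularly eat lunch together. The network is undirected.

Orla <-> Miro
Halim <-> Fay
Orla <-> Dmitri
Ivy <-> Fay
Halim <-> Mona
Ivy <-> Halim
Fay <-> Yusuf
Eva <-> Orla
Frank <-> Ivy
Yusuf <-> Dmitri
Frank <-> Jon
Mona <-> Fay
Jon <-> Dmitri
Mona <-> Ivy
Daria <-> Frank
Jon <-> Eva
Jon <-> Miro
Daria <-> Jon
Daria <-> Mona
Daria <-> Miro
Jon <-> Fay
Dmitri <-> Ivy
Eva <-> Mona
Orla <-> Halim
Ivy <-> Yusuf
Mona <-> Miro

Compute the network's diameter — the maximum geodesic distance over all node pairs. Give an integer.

3

Eccentricity of each node (its greatest distance to any other): Daria:3, Dmitri:2, Eva:3, Fay:2, Frank:3, Halim:2, Ivy:2, Jon:2, Miro:3, Mona:2, Orla:3, Yusuf:3.
The maximum eccentricity is 3, realized for instance by the pair Orla–Frank via Orla – Dmitri – Jon – Frank. So the diameter is 3.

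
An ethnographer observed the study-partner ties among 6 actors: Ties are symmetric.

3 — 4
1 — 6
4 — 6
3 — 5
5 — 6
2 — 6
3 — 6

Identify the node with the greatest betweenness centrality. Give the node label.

Unnormalized betweenness of each node: 1:0, 2:0, 3:1/2, 4:0, 5:0, 6:15/2.
6 has the largest value, 15/2, making it the main broker — the node through which the most shortest paths run.

6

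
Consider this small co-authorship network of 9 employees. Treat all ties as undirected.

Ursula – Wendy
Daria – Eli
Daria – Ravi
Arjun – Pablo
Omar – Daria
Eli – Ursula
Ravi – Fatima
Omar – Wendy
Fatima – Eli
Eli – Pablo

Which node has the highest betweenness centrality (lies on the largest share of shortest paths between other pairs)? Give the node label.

Eli

Unnormalized betweenness of each node: Arjun:0, Daria:8, Eli:17, Fatima:2, Omar:2, Pablo:7, Ravi:1, Ursula:4, Wendy:1.
Eli has the largest value, 17, making it the main broker — the node through which the most shortest paths run.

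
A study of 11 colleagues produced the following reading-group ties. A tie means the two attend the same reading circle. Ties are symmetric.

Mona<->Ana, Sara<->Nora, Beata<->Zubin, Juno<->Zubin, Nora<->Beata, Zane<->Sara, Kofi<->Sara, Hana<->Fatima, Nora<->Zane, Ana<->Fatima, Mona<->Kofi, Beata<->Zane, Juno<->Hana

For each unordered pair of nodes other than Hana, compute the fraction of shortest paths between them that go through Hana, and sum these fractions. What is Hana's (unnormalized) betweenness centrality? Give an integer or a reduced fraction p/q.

Pairs whose geodesics pass through Hana — Zubin–Mona: 1/3; Zubin–Ana: 1; Zubin–Fatima: 1; Beata–Ana: 1/3; Beata–Fatima: 1; Nora–Fatima: 1/2; Zane–Fatima: 1/2; Kofi–Juno: 1/3; Mona–Juno: 1; Ana–Juno: 1; Fatima–Juno: 1.
All other pairs contribute 0.
Summing the contributions gives betweenness(Hana) = 8.

8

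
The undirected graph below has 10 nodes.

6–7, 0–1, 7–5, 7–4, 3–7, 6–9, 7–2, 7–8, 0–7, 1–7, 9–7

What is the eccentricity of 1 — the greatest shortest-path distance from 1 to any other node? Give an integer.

Distances from 1: 0:1, 2:2, 3:2, 4:2, 5:2, 6:2, 7:1, 8:2, 9:2.
The largest is 2 (to 6, 3, 9, 8, 5, 2, and 4), so the eccentricity of 1 is 2.

2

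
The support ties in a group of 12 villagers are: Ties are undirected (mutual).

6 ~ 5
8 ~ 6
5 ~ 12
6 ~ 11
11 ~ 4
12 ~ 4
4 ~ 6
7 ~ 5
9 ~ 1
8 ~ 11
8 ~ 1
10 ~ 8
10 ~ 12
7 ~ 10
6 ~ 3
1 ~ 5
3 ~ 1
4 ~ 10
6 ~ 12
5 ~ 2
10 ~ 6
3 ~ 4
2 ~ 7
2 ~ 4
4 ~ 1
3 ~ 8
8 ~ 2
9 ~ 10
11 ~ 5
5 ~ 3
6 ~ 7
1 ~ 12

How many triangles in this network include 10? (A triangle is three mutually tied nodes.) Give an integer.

10's neighbors: 4, 6, 7, 8, 9, and 12.
Neighbor pairs that are themselves tied: 10–4–6; 10–4–12; 10–6–7; 10–6–8; 10–6–12. Each forms one triangle with 10, for 5 in total.

5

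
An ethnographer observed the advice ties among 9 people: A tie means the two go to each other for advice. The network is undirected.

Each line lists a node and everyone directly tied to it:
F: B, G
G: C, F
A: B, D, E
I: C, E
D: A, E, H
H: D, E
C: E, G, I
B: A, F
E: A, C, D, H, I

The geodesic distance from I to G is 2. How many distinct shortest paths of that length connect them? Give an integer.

1

The shortest distance is 2, and the only length-2 path is I–C–G. So there is exactly 1 shortest path.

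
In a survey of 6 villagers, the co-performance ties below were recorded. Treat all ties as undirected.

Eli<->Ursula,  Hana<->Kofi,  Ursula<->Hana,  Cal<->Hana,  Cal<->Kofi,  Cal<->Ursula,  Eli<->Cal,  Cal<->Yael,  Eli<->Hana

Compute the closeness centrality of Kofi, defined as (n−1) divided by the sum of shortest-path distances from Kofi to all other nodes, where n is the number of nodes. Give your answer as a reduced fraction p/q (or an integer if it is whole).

Distances from Kofi: Cal:1, Eli:2, Hana:1, Ursula:2, Yael:2. Sum = 8.
n = 6, so closeness = 5/8.

5/8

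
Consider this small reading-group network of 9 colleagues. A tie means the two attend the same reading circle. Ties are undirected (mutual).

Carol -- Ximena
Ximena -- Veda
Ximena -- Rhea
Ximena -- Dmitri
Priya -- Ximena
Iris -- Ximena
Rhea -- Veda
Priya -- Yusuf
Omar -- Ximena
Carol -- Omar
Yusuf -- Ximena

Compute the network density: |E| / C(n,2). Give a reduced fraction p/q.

There are 11 edges and 9 nodes, so the maximum possible is C(9,2) = 36.
Density = 11/36.

11/36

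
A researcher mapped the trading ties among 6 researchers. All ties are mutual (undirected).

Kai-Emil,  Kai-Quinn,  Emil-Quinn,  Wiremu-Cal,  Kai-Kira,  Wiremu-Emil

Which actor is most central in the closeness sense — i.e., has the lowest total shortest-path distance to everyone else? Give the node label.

Emil

Farness (sum of distances to all others) for each node — Cal:13, Emil:7, Kai:8, Kira:12, Quinn:9, Wiremu:9.
The smallest farness is 7, for Emil, so Emil has the highest closeness.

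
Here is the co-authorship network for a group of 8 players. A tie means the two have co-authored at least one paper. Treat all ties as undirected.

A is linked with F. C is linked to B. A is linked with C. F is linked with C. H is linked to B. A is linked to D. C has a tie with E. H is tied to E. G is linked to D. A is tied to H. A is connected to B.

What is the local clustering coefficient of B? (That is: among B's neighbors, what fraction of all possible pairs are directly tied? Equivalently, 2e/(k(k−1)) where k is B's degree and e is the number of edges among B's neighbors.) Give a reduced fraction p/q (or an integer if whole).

2/3

B's neighbors: A, C, and H (k = 3).
Possible neighbor pairs: C(3,2) = 3. Edges among them: A–C, A–H → e = 2.
Clustering(B) = 2/3.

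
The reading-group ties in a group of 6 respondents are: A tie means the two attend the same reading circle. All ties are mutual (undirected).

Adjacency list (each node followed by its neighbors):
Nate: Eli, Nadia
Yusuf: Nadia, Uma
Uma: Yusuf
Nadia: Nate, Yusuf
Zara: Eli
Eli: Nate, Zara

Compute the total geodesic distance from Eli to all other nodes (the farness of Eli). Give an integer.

Distances from Eli: Nadia:2, Nate:1, Uma:4, Yusuf:3, Zara:1.
Sum = 2 + 1 + 4 + 3 + 1 = 11.

11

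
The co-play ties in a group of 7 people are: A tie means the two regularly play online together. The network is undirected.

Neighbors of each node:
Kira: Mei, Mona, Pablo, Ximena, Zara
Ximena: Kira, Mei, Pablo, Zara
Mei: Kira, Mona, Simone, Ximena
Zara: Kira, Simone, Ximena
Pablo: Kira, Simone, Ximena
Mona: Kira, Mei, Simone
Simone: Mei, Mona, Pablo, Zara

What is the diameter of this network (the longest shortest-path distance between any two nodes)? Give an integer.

2

Eccentricity of each node (its greatest distance to any other): Kira:2, Mei:2, Mona:2, Pablo:2, Simone:2, Ximena:2, Zara:2.
The maximum eccentricity is 2, realized for instance by the pair Kira–Simone via Kira – Pablo – Simone. So the diameter is 2.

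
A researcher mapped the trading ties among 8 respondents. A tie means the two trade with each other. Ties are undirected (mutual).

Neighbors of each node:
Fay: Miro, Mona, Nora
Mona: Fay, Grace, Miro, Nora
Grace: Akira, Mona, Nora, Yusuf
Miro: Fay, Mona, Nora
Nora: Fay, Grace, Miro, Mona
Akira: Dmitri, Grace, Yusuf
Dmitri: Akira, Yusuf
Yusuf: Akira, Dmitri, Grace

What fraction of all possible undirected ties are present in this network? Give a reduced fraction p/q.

13/28

There are 13 edges and 8 nodes, so the maximum possible is C(8,2) = 28.
Density = 13/28.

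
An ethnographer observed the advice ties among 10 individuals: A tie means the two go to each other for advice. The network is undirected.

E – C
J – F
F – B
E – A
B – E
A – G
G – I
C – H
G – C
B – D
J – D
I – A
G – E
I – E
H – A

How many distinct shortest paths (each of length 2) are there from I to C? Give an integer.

The shortest distance is 2. The length-2 paths are: I–E–C; I–G–C.
That gives 2 distinct shortest paths.

2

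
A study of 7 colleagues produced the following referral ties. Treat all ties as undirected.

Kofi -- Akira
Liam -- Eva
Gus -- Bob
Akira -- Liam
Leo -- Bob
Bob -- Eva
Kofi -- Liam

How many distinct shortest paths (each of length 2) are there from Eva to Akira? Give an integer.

The shortest distance is 2, and the only length-2 path is Eva–Liam–Akira. So there is exactly 1 shortest path.

1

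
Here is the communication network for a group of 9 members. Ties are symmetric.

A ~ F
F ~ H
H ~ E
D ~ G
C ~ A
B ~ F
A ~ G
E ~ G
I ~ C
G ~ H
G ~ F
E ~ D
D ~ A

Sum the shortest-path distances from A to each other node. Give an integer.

12

Distances from A: B:2, C:1, D:1, E:2, F:1, G:1, H:2, I:2.
Sum = 2 + 1 + 1 + 2 + 1 + 1 + 2 + 2 = 12.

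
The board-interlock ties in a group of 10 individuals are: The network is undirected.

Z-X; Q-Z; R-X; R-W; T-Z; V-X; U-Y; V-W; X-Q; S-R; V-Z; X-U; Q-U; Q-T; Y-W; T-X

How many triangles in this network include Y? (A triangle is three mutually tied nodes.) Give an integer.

Y's neighbors are U and W, but none of them are tied to each other, so no triangle contains Y.

0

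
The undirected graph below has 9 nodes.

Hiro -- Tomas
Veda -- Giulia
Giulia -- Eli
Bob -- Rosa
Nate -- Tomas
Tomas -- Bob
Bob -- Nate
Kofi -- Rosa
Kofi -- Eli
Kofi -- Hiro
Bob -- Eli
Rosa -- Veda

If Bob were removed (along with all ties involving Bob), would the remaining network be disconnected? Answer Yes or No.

No

Even without Bob, every remaining node can still reach every other (the residual graph is connected), so Bob is not a cut vertex.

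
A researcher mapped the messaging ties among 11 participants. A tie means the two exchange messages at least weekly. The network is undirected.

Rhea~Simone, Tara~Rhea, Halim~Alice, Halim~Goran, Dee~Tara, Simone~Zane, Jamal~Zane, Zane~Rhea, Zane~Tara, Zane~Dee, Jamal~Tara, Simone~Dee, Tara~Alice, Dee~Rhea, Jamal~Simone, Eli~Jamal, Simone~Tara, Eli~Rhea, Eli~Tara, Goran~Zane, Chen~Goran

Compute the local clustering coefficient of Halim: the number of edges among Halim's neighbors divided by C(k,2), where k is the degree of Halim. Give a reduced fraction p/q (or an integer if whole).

0

Halim's neighbors: Alice and Goran (k = 2).
Possible neighbor pairs: C(2,2) = 1. Edges among them: none → e = 0.
Clustering(Halim) = 0/1.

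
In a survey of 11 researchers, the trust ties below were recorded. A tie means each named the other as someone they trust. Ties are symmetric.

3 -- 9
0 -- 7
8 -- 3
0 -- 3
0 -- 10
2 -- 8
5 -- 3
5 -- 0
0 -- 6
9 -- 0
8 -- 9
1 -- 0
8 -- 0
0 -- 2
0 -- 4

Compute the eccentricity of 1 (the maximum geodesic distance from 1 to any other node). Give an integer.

Distances from 1: 0:1, 2:2, 3:2, 4:2, 5:2, 6:2, 7:2, 8:2, 9:2, 10:2.
The largest is 2 (to 3, 6, 9, 10, 8, 5, 2, 7, and 4), so the eccentricity of 1 is 2.

2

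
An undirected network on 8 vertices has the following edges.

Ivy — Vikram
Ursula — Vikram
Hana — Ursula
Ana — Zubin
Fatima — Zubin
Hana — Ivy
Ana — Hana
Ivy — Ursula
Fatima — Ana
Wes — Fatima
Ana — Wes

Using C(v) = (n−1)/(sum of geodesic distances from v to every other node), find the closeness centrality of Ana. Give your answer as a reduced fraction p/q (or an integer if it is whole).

Distances from Ana: Fatima:1, Hana:1, Ivy:2, Ursula:2, Vikram:3, Wes:1, Zubin:1. Sum = 11.
n = 8, so closeness = 7/11.

7/11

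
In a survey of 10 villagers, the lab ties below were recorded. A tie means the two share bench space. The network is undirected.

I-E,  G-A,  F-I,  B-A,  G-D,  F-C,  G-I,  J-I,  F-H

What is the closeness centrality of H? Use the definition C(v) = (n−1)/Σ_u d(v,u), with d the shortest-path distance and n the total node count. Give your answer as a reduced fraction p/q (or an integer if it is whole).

1/3

Distances from H: A:4, B:5, C:2, D:4, E:3, F:1, G:3, I:2, J:3. Sum = 27.
n = 10, so closeness = 9/27 = 1/3.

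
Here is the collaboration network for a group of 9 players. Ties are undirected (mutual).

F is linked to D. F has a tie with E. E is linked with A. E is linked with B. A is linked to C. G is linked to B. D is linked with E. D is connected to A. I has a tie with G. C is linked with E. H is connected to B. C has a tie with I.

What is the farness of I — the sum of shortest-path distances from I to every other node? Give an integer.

Distances from I: A:2, B:2, C:1, D:3, E:2, F:3, G:1, H:3.
Sum = 2 + 2 + 1 + 3 + 2 + 3 + 1 + 3 = 17.

17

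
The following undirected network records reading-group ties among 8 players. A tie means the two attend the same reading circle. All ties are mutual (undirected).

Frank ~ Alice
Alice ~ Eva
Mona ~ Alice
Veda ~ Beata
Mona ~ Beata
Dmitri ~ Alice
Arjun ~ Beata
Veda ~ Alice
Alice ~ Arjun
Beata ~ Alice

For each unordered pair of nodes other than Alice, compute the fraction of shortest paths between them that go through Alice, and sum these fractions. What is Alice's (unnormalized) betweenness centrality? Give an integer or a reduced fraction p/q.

33/2

Pairs whose geodesics pass through Alice — Arjun–Veda: 1/2; Arjun–Dmitri: 1; Arjun–Eva: 1; Arjun–Frank: 1; Arjun–Mona: 1/2; Veda–Dmitri: 1; Veda–Eva: 1; Veda–Frank: 1; Veda–Mona: 1/2; Beata–Dmitri: 1; Beata–Eva: 1; Beata–Frank: 1; Dmitri–Eva: 1; Dmitri–Frank: 1 … (+4 more pairs).
All other pairs contribute 0.
Summing the contributions gives betweenness(Alice) = 33/2.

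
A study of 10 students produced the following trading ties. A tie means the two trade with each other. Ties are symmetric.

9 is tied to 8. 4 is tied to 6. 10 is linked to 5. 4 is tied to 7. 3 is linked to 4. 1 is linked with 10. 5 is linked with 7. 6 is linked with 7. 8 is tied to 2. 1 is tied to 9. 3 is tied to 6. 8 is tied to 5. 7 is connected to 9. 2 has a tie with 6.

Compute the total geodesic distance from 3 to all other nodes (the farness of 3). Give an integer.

Distances from 3: 1:4, 2:2, 4:1, 5:3, 6:1, 7:2, 8:3, 9:3, 10:4.
Sum = 4 + 2 + 1 + 3 + 1 + 2 + 3 + 3 + 4 = 23.

23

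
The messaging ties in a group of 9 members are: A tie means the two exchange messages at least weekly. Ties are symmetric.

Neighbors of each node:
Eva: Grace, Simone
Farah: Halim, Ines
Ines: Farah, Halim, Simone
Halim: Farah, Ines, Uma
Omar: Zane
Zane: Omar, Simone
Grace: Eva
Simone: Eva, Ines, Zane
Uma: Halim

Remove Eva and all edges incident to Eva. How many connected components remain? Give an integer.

Without Eva, the remaining ties split the others into: {Farah, Halim, Ines, Omar, Simone, Uma, Zane}; {Grace}.
That's 2 separate components.

2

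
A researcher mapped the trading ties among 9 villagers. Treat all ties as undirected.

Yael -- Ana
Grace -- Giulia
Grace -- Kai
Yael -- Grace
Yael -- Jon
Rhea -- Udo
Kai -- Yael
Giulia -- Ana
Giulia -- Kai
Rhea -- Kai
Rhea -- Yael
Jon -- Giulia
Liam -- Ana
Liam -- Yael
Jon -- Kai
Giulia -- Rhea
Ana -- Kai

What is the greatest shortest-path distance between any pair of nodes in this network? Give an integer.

3

Eccentricity of each node (its greatest distance to any other): Ana:3, Giulia:2, Grace:3, Jon:3, Kai:2, Liam:3, Rhea:2, Udo:3, Yael:2.
The maximum eccentricity is 3, realized for instance by the pair Ana–Udo via Ana – Yael – Rhea – Udo. So the diameter is 3.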